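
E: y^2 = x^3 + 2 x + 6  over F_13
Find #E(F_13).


For each x in F_13, count y with y^2 = x^3 + 2 x + 6 mod 13:
  x = 1: RHS = 9, y in [3, 10]  -> 2 point(s)
  x = 3: RHS = 0, y in [0]  -> 1 point(s)
  x = 4: RHS = 0, y in [0]  -> 1 point(s)
  x = 6: RHS = 0, y in [0]  -> 1 point(s)
  x = 7: RHS = 12, y in [5, 8]  -> 2 point(s)
  x = 8: RHS = 1, y in [1, 12]  -> 2 point(s)
  x = 9: RHS = 12, y in [5, 8]  -> 2 point(s)
  x = 10: RHS = 12, y in [5, 8]  -> 2 point(s)
  x = 12: RHS = 3, y in [4, 9]  -> 2 point(s)
Affine points: 15. Add the point at infinity: total = 16.

#E(F_13) = 16


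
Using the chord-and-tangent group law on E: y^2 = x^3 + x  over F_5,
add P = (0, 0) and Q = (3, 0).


P != Q, so use the chord formula.
s = (y2 - y1) / (x2 - x1) = (0) / (3) mod 5 = 0
x3 = s^2 - x1 - x2 mod 5 = 0^2 - 0 - 3 = 2
y3 = s (x1 - x3) - y1 mod 5 = 0 * (0 - 2) - 0 = 0

P + Q = (2, 0)


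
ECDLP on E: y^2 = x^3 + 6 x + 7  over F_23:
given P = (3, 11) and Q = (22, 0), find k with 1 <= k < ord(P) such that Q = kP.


Enumerate multiples of P until we hit Q = (22, 0):
  1P = (3, 11)
  2P = (2, 2)
  3P = (7, 22)
  4P = (22, 0)
Match found at i = 4.

k = 4


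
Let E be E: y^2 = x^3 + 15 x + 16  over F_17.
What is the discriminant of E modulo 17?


4 a^3 + 27 b^2 = 4*15^3 + 27*16^2 = 13500 + 6912 = 20412
Delta = -16 * (20412) = -326592
Delta mod 17 = 12

Delta = 12 (mod 17)


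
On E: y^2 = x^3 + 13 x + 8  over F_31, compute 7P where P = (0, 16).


k = 7 = 111_2 (binary, LSB first: 111)
Double-and-add from P = (0, 16):
  bit 0 = 1: acc = O + (0, 16) = (0, 16)
  bit 1 = 1: acc = (0, 16) + (14, 19) = (21, 26)
  bit 2 = 1: acc = (21, 26) + (11, 26) = (30, 5)

7P = (30, 5)


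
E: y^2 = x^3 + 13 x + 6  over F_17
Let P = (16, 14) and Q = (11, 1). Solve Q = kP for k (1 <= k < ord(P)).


Enumerate multiples of P until we hit Q = (11, 1):
  1P = (16, 14)
  2P = (11, 1)
Match found at i = 2.

k = 2


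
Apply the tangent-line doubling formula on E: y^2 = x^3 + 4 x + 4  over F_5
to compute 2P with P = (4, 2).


Doubling: s = (3 x1^2 + a) / (2 y1)
s = (3*4^2 + 4) / (2*2) mod 5 = 3
x3 = s^2 - 2 x1 mod 5 = 3^2 - 2*4 = 1
y3 = s (x1 - x3) - y1 mod 5 = 3 * (4 - 1) - 2 = 2

2P = (1, 2)


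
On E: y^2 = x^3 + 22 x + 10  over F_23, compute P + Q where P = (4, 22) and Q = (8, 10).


P != Q, so use the chord formula.
s = (y2 - y1) / (x2 - x1) = (11) / (4) mod 23 = 20
x3 = s^2 - x1 - x2 mod 23 = 20^2 - 4 - 8 = 20
y3 = s (x1 - x3) - y1 mod 23 = 20 * (4 - 20) - 22 = 3

P + Q = (20, 3)


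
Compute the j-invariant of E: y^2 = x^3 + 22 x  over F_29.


Delta = -16(4 a^3 + 27 b^2) mod 29 = 28
-1728 * (4 a)^3 = -1728 * (4*22)^3 mod 29 = 12
j = 12 * 28^(-1) mod 29 = 17

j = 17 (mod 29)


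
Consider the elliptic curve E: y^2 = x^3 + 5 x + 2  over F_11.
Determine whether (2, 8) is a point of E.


Check whether y^2 = x^3 + 5 x + 2 (mod 11) for (x, y) = (2, 8).
LHS: y^2 = 8^2 mod 11 = 9
RHS: x^3 + 5 x + 2 = 2^3 + 5*2 + 2 mod 11 = 9
LHS = RHS

Yes, on the curve


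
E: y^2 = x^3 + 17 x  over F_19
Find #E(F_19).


For each x in F_19, count y with y^2 = x^3 + 17 x + 0 mod 19:
  x = 0: RHS = 0, y in [0]  -> 1 point(s)
  x = 2: RHS = 4, y in [2, 17]  -> 2 point(s)
  x = 5: RHS = 1, y in [1, 18]  -> 2 point(s)
  x = 7: RHS = 6, y in [5, 14]  -> 2 point(s)
  x = 10: RHS = 11, y in [7, 12]  -> 2 point(s)
  x = 11: RHS = 17, y in [6, 13]  -> 2 point(s)
  x = 13: RHS = 5, y in [9, 10]  -> 2 point(s)
  x = 15: RHS = 1, y in [1, 18]  -> 2 point(s)
  x = 16: RHS = 17, y in [6, 13]  -> 2 point(s)
  x = 18: RHS = 1, y in [1, 18]  -> 2 point(s)
Affine points: 19. Add the point at infinity: total = 20.

#E(F_19) = 20


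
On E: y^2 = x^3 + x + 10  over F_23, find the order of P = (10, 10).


Compute successive multiples of P until we hit O:
  1P = (10, 10)
  2P = (6, 18)
  3P = (11, 15)
  4P = (4, 20)
  5P = (22, 10)
  6P = (14, 13)
  7P = (1, 14)
  8P = (21, 0)
  ... (continuing to 16P)
  16P = O

ord(P) = 16


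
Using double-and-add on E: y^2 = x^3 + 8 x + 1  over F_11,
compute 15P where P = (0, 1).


k = 15 = 1111_2 (binary, LSB first: 1111)
Double-and-add from P = (0, 1):
  bit 0 = 1: acc = O + (0, 1) = (0, 1)
  bit 1 = 1: acc = (0, 1) + (5, 1) = (6, 10)
  bit 2 = 1: acc = (6, 10) + (10, 6) = (7, 2)
  bit 3 = 1: acc = (7, 2) + (2, 5) = (5, 10)

15P = (5, 10)


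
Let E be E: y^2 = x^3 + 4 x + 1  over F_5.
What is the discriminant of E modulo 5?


4 a^3 + 27 b^2 = 4*4^3 + 27*1^2 = 256 + 27 = 283
Delta = -16 * (283) = -4528
Delta mod 5 = 2

Delta = 2 (mod 5)


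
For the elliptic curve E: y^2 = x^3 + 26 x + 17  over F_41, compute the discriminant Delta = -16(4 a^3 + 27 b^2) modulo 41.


4 a^3 + 27 b^2 = 4*26^3 + 27*17^2 = 70304 + 7803 = 78107
Delta = -16 * (78107) = -1249712
Delta mod 41 = 9

Delta = 9 (mod 41)


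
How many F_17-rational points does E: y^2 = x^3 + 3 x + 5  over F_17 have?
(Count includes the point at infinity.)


For each x in F_17, count y with y^2 = x^3 + 3 x + 5 mod 17:
  x = 1: RHS = 9, y in [3, 14]  -> 2 point(s)
  x = 2: RHS = 2, y in [6, 11]  -> 2 point(s)
  x = 4: RHS = 13, y in [8, 9]  -> 2 point(s)
  x = 5: RHS = 9, y in [3, 14]  -> 2 point(s)
  x = 6: RHS = 1, y in [1, 16]  -> 2 point(s)
  x = 9: RHS = 13, y in [8, 9]  -> 2 point(s)
  x = 10: RHS = 15, y in [7, 10]  -> 2 point(s)
  x = 11: RHS = 9, y in [3, 14]  -> 2 point(s)
  x = 12: RHS = 1, y in [1, 16]  -> 2 point(s)
  x = 15: RHS = 8, y in [5, 12]  -> 2 point(s)
  x = 16: RHS = 1, y in [1, 16]  -> 2 point(s)
Affine points: 22. Add the point at infinity: total = 23.

#E(F_17) = 23


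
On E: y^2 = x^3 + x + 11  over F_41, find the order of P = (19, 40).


Compute successive multiples of P until we hit O:
  1P = (19, 40)
  2P = (2, 12)
  3P = (2, 29)
  4P = (19, 1)
  5P = O

ord(P) = 5


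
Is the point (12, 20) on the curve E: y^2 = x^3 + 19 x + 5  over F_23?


Check whether y^2 = x^3 + 19 x + 5 (mod 23) for (x, y) = (12, 20).
LHS: y^2 = 20^2 mod 23 = 9
RHS: x^3 + 19 x + 5 = 12^3 + 19*12 + 5 mod 23 = 6
LHS != RHS

No, not on the curve


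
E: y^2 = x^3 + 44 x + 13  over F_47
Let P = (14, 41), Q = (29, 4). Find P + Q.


P != Q, so use the chord formula.
s = (y2 - y1) / (x2 - x1) = (10) / (15) mod 47 = 32
x3 = s^2 - x1 - x2 mod 47 = 32^2 - 14 - 29 = 41
y3 = s (x1 - x3) - y1 mod 47 = 32 * (14 - 41) - 41 = 35

P + Q = (41, 35)


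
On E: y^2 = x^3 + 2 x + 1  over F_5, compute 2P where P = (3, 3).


k = 2 = 10_2 (binary, LSB first: 01)
Double-and-add from P = (3, 3):
  bit 0 = 0: acc unchanged = O
  bit 1 = 1: acc = O + (0, 4) = (0, 4)

2P = (0, 4)


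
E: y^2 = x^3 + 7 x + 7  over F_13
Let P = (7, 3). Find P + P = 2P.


Doubling: s = (3 x1^2 + a) / (2 y1)
s = (3*7^2 + 7) / (2*3) mod 13 = 4
x3 = s^2 - 2 x1 mod 13 = 4^2 - 2*7 = 2
y3 = s (x1 - x3) - y1 mod 13 = 4 * (7 - 2) - 3 = 4

2P = (2, 4)


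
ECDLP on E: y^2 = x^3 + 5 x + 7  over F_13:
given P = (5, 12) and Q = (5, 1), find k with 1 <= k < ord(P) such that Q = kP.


Enumerate multiples of P until we hit Q = (5, 1):
  1P = (5, 12)
  2P = (4, 0)
  3P = (5, 1)
Match found at i = 3.

k = 3


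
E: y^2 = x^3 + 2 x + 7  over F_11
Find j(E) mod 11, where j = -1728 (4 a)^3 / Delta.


Delta = -16(4 a^3 + 27 b^2) mod 11 = 1
-1728 * (4 a)^3 = -1728 * (4*2)^3 mod 11 = 5
j = 5 * 1^(-1) mod 11 = 5

j = 5 (mod 11)


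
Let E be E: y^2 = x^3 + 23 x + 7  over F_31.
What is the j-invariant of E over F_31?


Delta = -16(4 a^3 + 27 b^2) mod 31 = 6
-1728 * (4 a)^3 = -1728 * (4*23)^3 mod 31 = 23
j = 23 * 6^(-1) mod 31 = 9

j = 9 (mod 31)


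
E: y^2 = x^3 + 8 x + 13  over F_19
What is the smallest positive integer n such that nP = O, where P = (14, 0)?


Compute successive multiples of P until we hit O:
  1P = (14, 0)
  2P = O

ord(P) = 2


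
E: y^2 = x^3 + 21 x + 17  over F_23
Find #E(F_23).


For each x in F_23, count y with y^2 = x^3 + 21 x + 17 mod 23:
  x = 1: RHS = 16, y in [4, 19]  -> 2 point(s)
  x = 4: RHS = 4, y in [2, 21]  -> 2 point(s)
  x = 7: RHS = 1, y in [1, 22]  -> 2 point(s)
  x = 10: RHS = 8, y in [10, 13]  -> 2 point(s)
  x = 13: RHS = 3, y in [7, 16]  -> 2 point(s)
  x = 15: RHS = 4, y in [2, 21]  -> 2 point(s)
  x = 21: RHS = 13, y in [6, 17]  -> 2 point(s)
  x = 22: RHS = 18, y in [8, 15]  -> 2 point(s)
Affine points: 16. Add the point at infinity: total = 17.

#E(F_23) = 17


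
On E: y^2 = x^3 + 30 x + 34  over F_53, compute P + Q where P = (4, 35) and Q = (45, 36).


P != Q, so use the chord formula.
s = (y2 - y1) / (x2 - x1) = (1) / (41) mod 53 = 22
x3 = s^2 - x1 - x2 mod 53 = 22^2 - 4 - 45 = 11
y3 = s (x1 - x3) - y1 mod 53 = 22 * (4 - 11) - 35 = 23

P + Q = (11, 23)


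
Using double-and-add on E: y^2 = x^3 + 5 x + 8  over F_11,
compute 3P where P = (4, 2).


k = 3 = 11_2 (binary, LSB first: 11)
Double-and-add from P = (4, 2):
  bit 0 = 1: acc = O + (4, 2) = (4, 2)
  bit 1 = 1: acc = (4, 2) + (6, 10) = (6, 1)

3P = (6, 1)


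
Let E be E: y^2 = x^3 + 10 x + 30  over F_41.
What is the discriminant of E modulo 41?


4 a^3 + 27 b^2 = 4*10^3 + 27*30^2 = 4000 + 24300 = 28300
Delta = -16 * (28300) = -452800
Delta mod 41 = 4

Delta = 4 (mod 41)


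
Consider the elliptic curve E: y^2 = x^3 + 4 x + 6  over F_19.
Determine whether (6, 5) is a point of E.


Check whether y^2 = x^3 + 4 x + 6 (mod 19) for (x, y) = (6, 5).
LHS: y^2 = 5^2 mod 19 = 6
RHS: x^3 + 4 x + 6 = 6^3 + 4*6 + 6 mod 19 = 18
LHS != RHS

No, not on the curve


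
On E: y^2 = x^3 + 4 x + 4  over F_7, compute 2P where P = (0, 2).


Doubling: s = (3 x1^2 + a) / (2 y1)
s = (3*0^2 + 4) / (2*2) mod 7 = 1
x3 = s^2 - 2 x1 mod 7 = 1^2 - 2*0 = 1
y3 = s (x1 - x3) - y1 mod 7 = 1 * (0 - 1) - 2 = 4

2P = (1, 4)


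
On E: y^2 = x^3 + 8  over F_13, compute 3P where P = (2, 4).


k = 3 = 11_2 (binary, LSB first: 11)
Double-and-add from P = (2, 4):
  bit 0 = 1: acc = O + (2, 4) = (2, 4)
  bit 1 = 1: acc = (2, 4) + (8, 0) = (2, 9)

3P = (2, 9)


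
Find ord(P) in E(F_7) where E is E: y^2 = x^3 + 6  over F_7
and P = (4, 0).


Compute successive multiples of P until we hit O:
  1P = (4, 0)
  2P = O

ord(P) = 2


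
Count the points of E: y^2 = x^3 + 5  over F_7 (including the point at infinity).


For each x in F_7, count y with y^2 = x^3 + 0 x + 5 mod 7:
  x = 3: RHS = 4, y in [2, 5]  -> 2 point(s)
  x = 5: RHS = 4, y in [2, 5]  -> 2 point(s)
  x = 6: RHS = 4, y in [2, 5]  -> 2 point(s)
Affine points: 6. Add the point at infinity: total = 7.

#E(F_7) = 7


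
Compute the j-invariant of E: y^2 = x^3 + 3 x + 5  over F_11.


Delta = -16(4 a^3 + 27 b^2) mod 11 = 1
-1728 * (4 a)^3 = -1728 * (4*3)^3 mod 11 = 10
j = 10 * 1^(-1) mod 11 = 10

j = 10 (mod 11)


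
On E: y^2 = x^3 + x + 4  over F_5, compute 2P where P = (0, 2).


Doubling: s = (3 x1^2 + a) / (2 y1)
s = (3*0^2 + 1) / (2*2) mod 5 = 4
x3 = s^2 - 2 x1 mod 5 = 4^2 - 2*0 = 1
y3 = s (x1 - x3) - y1 mod 5 = 4 * (0 - 1) - 2 = 4

2P = (1, 4)


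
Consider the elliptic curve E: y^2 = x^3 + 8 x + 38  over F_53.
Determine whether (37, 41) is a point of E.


Check whether y^2 = x^3 + 8 x + 38 (mod 53) for (x, y) = (37, 41).
LHS: y^2 = 41^2 mod 53 = 38
RHS: x^3 + 8 x + 38 = 37^3 + 8*37 + 38 mod 53 = 1
LHS != RHS

No, not on the curve


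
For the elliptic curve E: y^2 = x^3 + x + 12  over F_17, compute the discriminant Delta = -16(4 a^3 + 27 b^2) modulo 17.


4 a^3 + 27 b^2 = 4*1^3 + 27*12^2 = 4 + 3888 = 3892
Delta = -16 * (3892) = -62272
Delta mod 17 = 16

Delta = 16 (mod 17)


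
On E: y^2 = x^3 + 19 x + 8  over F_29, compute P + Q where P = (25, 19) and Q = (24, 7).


P != Q, so use the chord formula.
s = (y2 - y1) / (x2 - x1) = (17) / (28) mod 29 = 12
x3 = s^2 - x1 - x2 mod 29 = 12^2 - 25 - 24 = 8
y3 = s (x1 - x3) - y1 mod 29 = 12 * (25 - 8) - 19 = 11

P + Q = (8, 11)


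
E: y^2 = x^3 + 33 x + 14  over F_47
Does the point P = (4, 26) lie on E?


Check whether y^2 = x^3 + 33 x + 14 (mod 47) for (x, y) = (4, 26).
LHS: y^2 = 26^2 mod 47 = 18
RHS: x^3 + 33 x + 14 = 4^3 + 33*4 + 14 mod 47 = 22
LHS != RHS

No, not on the curve


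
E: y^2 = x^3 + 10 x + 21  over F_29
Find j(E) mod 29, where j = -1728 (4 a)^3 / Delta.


Delta = -16(4 a^3 + 27 b^2) mod 29 = 21
-1728 * (4 a)^3 = -1728 * (4*10)^3 mod 29 = 22
j = 22 * 21^(-1) mod 29 = 19

j = 19 (mod 29)


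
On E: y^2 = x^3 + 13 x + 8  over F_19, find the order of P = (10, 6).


Compute successive multiples of P until we hit O:
  1P = (10, 6)
  2P = (15, 14)
  3P = (11, 0)
  4P = (15, 5)
  5P = (10, 13)
  6P = O

ord(P) = 6


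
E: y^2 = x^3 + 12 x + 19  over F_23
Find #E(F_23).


For each x in F_23, count y with y^2 = x^3 + 12 x + 19 mod 23:
  x = 1: RHS = 9, y in [3, 20]  -> 2 point(s)
  x = 3: RHS = 13, y in [6, 17]  -> 2 point(s)
  x = 4: RHS = 16, y in [4, 19]  -> 2 point(s)
  x = 6: RHS = 8, y in [10, 13]  -> 2 point(s)
  x = 7: RHS = 9, y in [3, 20]  -> 2 point(s)
  x = 8: RHS = 6, y in [11, 12]  -> 2 point(s)
  x = 10: RHS = 12, y in [9, 14]  -> 2 point(s)
  x = 13: RHS = 3, y in [7, 16]  -> 2 point(s)
  x = 15: RHS = 9, y in [3, 20]  -> 2 point(s)
  x = 16: RHS = 6, y in [11, 12]  -> 2 point(s)
  x = 18: RHS = 18, y in [8, 15]  -> 2 point(s)
  x = 20: RHS = 2, y in [5, 18]  -> 2 point(s)
  x = 22: RHS = 6, y in [11, 12]  -> 2 point(s)
Affine points: 26. Add the point at infinity: total = 27.

#E(F_23) = 27


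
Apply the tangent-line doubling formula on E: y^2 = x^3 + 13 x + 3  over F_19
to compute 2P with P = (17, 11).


Doubling: s = (3 x1^2 + a) / (2 y1)
s = (3*17^2 + 13) / (2*11) mod 19 = 2
x3 = s^2 - 2 x1 mod 19 = 2^2 - 2*17 = 8
y3 = s (x1 - x3) - y1 mod 19 = 2 * (17 - 8) - 11 = 7

2P = (8, 7)


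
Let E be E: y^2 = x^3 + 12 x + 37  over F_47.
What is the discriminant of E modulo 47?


4 a^3 + 27 b^2 = 4*12^3 + 27*37^2 = 6912 + 36963 = 43875
Delta = -16 * (43875) = -702000
Delta mod 47 = 39

Delta = 39 (mod 47)


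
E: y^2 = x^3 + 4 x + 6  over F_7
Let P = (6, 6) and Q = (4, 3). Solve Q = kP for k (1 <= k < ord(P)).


Enumerate multiples of P until we hit Q = (4, 3):
  1P = (6, 6)
  2P = (2, 1)
  3P = (1, 2)
  4P = (4, 4)
  5P = (5, 2)
  6P = (5, 5)
  7P = (4, 3)
Match found at i = 7.

k = 7


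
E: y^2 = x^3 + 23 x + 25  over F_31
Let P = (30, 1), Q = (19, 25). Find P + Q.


P != Q, so use the chord formula.
s = (y2 - y1) / (x2 - x1) = (24) / (20) mod 31 = 26
x3 = s^2 - x1 - x2 mod 31 = 26^2 - 30 - 19 = 7
y3 = s (x1 - x3) - y1 mod 31 = 26 * (30 - 7) - 1 = 8

P + Q = (7, 8)


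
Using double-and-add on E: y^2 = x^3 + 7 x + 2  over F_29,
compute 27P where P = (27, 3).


k = 27 = 11011_2 (binary, LSB first: 11011)
Double-and-add from P = (27, 3):
  bit 0 = 1: acc = O + (27, 3) = (27, 3)
  bit 1 = 1: acc = (27, 3) + (10, 17) = (28, 20)
  bit 2 = 0: acc unchanged = (28, 20)
  bit 3 = 1: acc = (28, 20) + (20, 15) = (19, 11)
  bit 4 = 1: acc = (19, 11) + (23, 18) = (10, 12)

27P = (10, 12)


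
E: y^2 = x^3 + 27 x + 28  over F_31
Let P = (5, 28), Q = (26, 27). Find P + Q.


P != Q, so use the chord formula.
s = (y2 - y1) / (x2 - x1) = (30) / (21) mod 31 = 28
x3 = s^2 - x1 - x2 mod 31 = 28^2 - 5 - 26 = 9
y3 = s (x1 - x3) - y1 mod 31 = 28 * (5 - 9) - 28 = 15

P + Q = (9, 15)


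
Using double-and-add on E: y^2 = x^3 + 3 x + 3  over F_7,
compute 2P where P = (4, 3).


k = 2 = 10_2 (binary, LSB first: 01)
Double-and-add from P = (4, 3):
  bit 0 = 0: acc unchanged = O
  bit 1 = 1: acc = O + (3, 2) = (3, 2)

2P = (3, 2)


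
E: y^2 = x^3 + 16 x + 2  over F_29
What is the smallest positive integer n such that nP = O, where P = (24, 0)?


Compute successive multiples of P until we hit O:
  1P = (24, 0)
  2P = O

ord(P) = 2


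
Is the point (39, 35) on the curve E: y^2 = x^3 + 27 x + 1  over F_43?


Check whether y^2 = x^3 + 27 x + 1 (mod 43) for (x, y) = (39, 35).
LHS: y^2 = 35^2 mod 43 = 21
RHS: x^3 + 27 x + 1 = 39^3 + 27*39 + 1 mod 43 = 1
LHS != RHS

No, not on the curve


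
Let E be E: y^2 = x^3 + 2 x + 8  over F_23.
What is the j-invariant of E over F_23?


Delta = -16(4 a^3 + 27 b^2) mod 23 = 15
-1728 * (4 a)^3 = -1728 * (4*2)^3 mod 23 = 5
j = 5 * 15^(-1) mod 23 = 8

j = 8 (mod 23)


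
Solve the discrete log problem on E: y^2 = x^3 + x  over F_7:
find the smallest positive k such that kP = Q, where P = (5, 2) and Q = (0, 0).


Enumerate multiples of P until we hit Q = (0, 0):
  1P = (5, 2)
  2P = (1, 4)
  3P = (3, 4)
  4P = (0, 0)
Match found at i = 4.

k = 4


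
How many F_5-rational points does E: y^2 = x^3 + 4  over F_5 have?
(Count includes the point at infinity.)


For each x in F_5, count y with y^2 = x^3 + 0 x + 4 mod 5:
  x = 0: RHS = 4, y in [2, 3]  -> 2 point(s)
  x = 1: RHS = 0, y in [0]  -> 1 point(s)
  x = 3: RHS = 1, y in [1, 4]  -> 2 point(s)
Affine points: 5. Add the point at infinity: total = 6.

#E(F_5) = 6


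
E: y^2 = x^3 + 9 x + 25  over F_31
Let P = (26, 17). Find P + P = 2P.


Doubling: s = (3 x1^2 + a) / (2 y1)
s = (3*26^2 + 9) / (2*17) mod 31 = 28
x3 = s^2 - 2 x1 mod 31 = 28^2 - 2*26 = 19
y3 = s (x1 - x3) - y1 mod 31 = 28 * (26 - 19) - 17 = 24

2P = (19, 24)


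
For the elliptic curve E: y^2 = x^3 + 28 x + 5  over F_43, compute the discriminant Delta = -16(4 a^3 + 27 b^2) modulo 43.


4 a^3 + 27 b^2 = 4*28^3 + 27*5^2 = 87808 + 675 = 88483
Delta = -16 * (88483) = -1415728
Delta mod 43 = 4

Delta = 4 (mod 43)


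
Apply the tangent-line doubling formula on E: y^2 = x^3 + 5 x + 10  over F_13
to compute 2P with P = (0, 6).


Doubling: s = (3 x1^2 + a) / (2 y1)
s = (3*0^2 + 5) / (2*6) mod 13 = 8
x3 = s^2 - 2 x1 mod 13 = 8^2 - 2*0 = 12
y3 = s (x1 - x3) - y1 mod 13 = 8 * (0 - 12) - 6 = 2

2P = (12, 2)


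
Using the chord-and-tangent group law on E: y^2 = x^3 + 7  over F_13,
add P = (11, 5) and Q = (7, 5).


P != Q, so use the chord formula.
s = (y2 - y1) / (x2 - x1) = (0) / (9) mod 13 = 0
x3 = s^2 - x1 - x2 mod 13 = 0^2 - 11 - 7 = 8
y3 = s (x1 - x3) - y1 mod 13 = 0 * (11 - 8) - 5 = 8

P + Q = (8, 8)


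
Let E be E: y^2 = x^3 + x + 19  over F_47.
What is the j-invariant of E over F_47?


Delta = -16(4 a^3 + 27 b^2) mod 47 = 24
-1728 * (4 a)^3 = -1728 * (4*1)^3 mod 47 = 46
j = 46 * 24^(-1) mod 47 = 45

j = 45 (mod 47)


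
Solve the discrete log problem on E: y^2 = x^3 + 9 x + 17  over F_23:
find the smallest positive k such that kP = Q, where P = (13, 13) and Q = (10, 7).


Enumerate multiples of P until we hit Q = (10, 7):
  1P = (13, 13)
  2P = (3, 5)
  3P = (15, 13)
  4P = (18, 10)
  5P = (8, 7)
  6P = (20, 20)
  7P = (14, 9)
  8P = (12, 6)
  9P = (1, 2)
  10P = (10, 7)
Match found at i = 10.

k = 10


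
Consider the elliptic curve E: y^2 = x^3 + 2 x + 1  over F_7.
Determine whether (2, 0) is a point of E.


Check whether y^2 = x^3 + 2 x + 1 (mod 7) for (x, y) = (2, 0).
LHS: y^2 = 0^2 mod 7 = 0
RHS: x^3 + 2 x + 1 = 2^3 + 2*2 + 1 mod 7 = 6
LHS != RHS

No, not on the curve


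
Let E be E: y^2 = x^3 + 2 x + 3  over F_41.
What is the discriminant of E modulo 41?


4 a^3 + 27 b^2 = 4*2^3 + 27*3^2 = 32 + 243 = 275
Delta = -16 * (275) = -4400
Delta mod 41 = 28

Delta = 28 (mod 41)


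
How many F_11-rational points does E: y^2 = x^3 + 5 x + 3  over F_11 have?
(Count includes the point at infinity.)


For each x in F_11, count y with y^2 = x^3 + 5 x + 3 mod 11:
  x = 0: RHS = 3, y in [5, 6]  -> 2 point(s)
  x = 1: RHS = 9, y in [3, 8]  -> 2 point(s)
  x = 3: RHS = 1, y in [1, 10]  -> 2 point(s)
  x = 8: RHS = 5, y in [4, 7]  -> 2 point(s)
Affine points: 8. Add the point at infinity: total = 9.

#E(F_11) = 9


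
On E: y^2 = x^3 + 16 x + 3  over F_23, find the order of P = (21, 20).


Compute successive multiples of P until we hit O:
  1P = (21, 20)
  2P = (13, 4)
  3P = (16, 13)
  4P = (22, 20)
  5P = (3, 3)
  6P = (17, 17)
  7P = (10, 17)
  8P = (5, 22)
  ... (continuing to 29P)
  29P = O

ord(P) = 29


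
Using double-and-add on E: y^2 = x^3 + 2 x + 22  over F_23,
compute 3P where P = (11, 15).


k = 3 = 11_2 (binary, LSB first: 11)
Double-and-add from P = (11, 15):
  bit 0 = 1: acc = O + (11, 15) = (11, 15)
  bit 1 = 1: acc = (11, 15) + (4, 5) = (3, 3)

3P = (3, 3)


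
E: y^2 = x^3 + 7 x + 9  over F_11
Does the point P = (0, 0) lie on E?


Check whether y^2 = x^3 + 7 x + 9 (mod 11) for (x, y) = (0, 0).
LHS: y^2 = 0^2 mod 11 = 0
RHS: x^3 + 7 x + 9 = 0^3 + 7*0 + 9 mod 11 = 9
LHS != RHS

No, not on the curve


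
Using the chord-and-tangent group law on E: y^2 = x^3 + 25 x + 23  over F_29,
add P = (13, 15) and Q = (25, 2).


P != Q, so use the chord formula.
s = (y2 - y1) / (x2 - x1) = (16) / (12) mod 29 = 11
x3 = s^2 - x1 - x2 mod 29 = 11^2 - 13 - 25 = 25
y3 = s (x1 - x3) - y1 mod 29 = 11 * (13 - 25) - 15 = 27

P + Q = (25, 27)


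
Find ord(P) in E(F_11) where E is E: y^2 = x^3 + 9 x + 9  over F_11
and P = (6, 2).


Compute successive multiples of P until we hit O:
  1P = (6, 2)
  2P = (0, 3)
  3P = (9, 4)
  4P = (5, 6)
  5P = (5, 5)
  6P = (9, 7)
  7P = (0, 8)
  8P = (6, 9)
  ... (continuing to 9P)
  9P = O

ord(P) = 9


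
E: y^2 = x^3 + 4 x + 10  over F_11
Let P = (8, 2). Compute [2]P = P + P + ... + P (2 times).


k = 2 = 10_2 (binary, LSB first: 01)
Double-and-add from P = (8, 2):
  bit 0 = 0: acc unchanged = O
  bit 1 = 1: acc = O + (9, 4) = (9, 4)

2P = (9, 4)


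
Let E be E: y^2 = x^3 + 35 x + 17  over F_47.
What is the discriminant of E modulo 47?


4 a^3 + 27 b^2 = 4*35^3 + 27*17^2 = 171500 + 7803 = 179303
Delta = -16 * (179303) = -2868848
Delta mod 47 = 32

Delta = 32 (mod 47)


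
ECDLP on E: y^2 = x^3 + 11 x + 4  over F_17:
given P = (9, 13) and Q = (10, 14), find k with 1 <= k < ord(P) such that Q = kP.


Enumerate multiples of P until we hit Q = (10, 14):
  1P = (9, 13)
  2P = (3, 9)
  3P = (13, 7)
  4P = (10, 14)
Match found at i = 4.

k = 4


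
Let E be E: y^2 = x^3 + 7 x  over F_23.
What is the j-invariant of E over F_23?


Delta = -16(4 a^3 + 27 b^2) mod 23 = 13
-1728 * (4 a)^3 = -1728 * (4*7)^3 mod 23 = 16
j = 16 * 13^(-1) mod 23 = 3

j = 3 (mod 23)


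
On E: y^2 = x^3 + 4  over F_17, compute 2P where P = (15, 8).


Doubling: s = (3 x1^2 + a) / (2 y1)
s = (3*15^2 + 0) / (2*8) mod 17 = 5
x3 = s^2 - 2 x1 mod 17 = 5^2 - 2*15 = 12
y3 = s (x1 - x3) - y1 mod 17 = 5 * (15 - 12) - 8 = 7

2P = (12, 7)


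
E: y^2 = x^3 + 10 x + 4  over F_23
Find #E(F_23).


For each x in F_23, count y with y^2 = x^3 + 10 x + 4 mod 23:
  x = 0: RHS = 4, y in [2, 21]  -> 2 point(s)
  x = 2: RHS = 9, y in [3, 20]  -> 2 point(s)
  x = 4: RHS = 16, y in [4, 19]  -> 2 point(s)
  x = 5: RHS = 18, y in [8, 15]  -> 2 point(s)
  x = 6: RHS = 4, y in [2, 21]  -> 2 point(s)
  x = 7: RHS = 3, y in [7, 16]  -> 2 point(s)
  x = 9: RHS = 18, y in [8, 15]  -> 2 point(s)
  x = 10: RHS = 0, y in [0]  -> 1 point(s)
  x = 12: RHS = 12, y in [9, 14]  -> 2 point(s)
  x = 13: RHS = 8, y in [10, 13]  -> 2 point(s)
  x = 14: RHS = 13, y in [6, 17]  -> 2 point(s)
  x = 17: RHS = 4, y in [2, 21]  -> 2 point(s)
  x = 18: RHS = 13, y in [6, 17]  -> 2 point(s)
  x = 20: RHS = 16, y in [4, 19]  -> 2 point(s)
  x = 22: RHS = 16, y in [4, 19]  -> 2 point(s)
Affine points: 29. Add the point at infinity: total = 30.

#E(F_23) = 30


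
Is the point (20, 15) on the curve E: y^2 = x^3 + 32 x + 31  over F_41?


Check whether y^2 = x^3 + 32 x + 31 (mod 41) for (x, y) = (20, 15).
LHS: y^2 = 15^2 mod 41 = 20
RHS: x^3 + 32 x + 31 = 20^3 + 32*20 + 31 mod 41 = 20
LHS = RHS

Yes, on the curve


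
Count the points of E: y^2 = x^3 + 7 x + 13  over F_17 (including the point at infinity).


For each x in F_17, count y with y^2 = x^3 + 7 x + 13 mod 17:
  x = 0: RHS = 13, y in [8, 9]  -> 2 point(s)
  x = 1: RHS = 4, y in [2, 15]  -> 2 point(s)
  x = 2: RHS = 1, y in [1, 16]  -> 2 point(s)
  x = 6: RHS = 16, y in [4, 13]  -> 2 point(s)
  x = 14: RHS = 16, y in [4, 13]  -> 2 point(s)
  x = 15: RHS = 8, y in [5, 12]  -> 2 point(s)
Affine points: 12. Add the point at infinity: total = 13.

#E(F_17) = 13


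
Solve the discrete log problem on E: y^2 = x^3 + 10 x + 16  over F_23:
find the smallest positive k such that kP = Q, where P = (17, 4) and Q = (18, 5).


Enumerate multiples of P until we hit Q = (18, 5):
  1P = (17, 4)
  2P = (1, 2)
  3P = (14, 5)
  4P = (10, 9)
  5P = (12, 22)
  6P = (18, 18)
  7P = (0, 4)
  8P = (6, 19)
  9P = (3, 2)
  10P = (11, 10)
  11P = (19, 21)
  12P = (19, 2)
  13P = (11, 13)
  14P = (3, 21)
  15P = (6, 4)
  16P = (0, 19)
  17P = (18, 5)
Match found at i = 17.

k = 17


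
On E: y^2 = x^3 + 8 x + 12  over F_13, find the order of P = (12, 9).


Compute successive multiples of P until we hit O:
  1P = (12, 9)
  2P = (11, 1)
  3P = (2, 6)
  4P = (0, 5)
  5P = (4, 11)
  6P = (6, 9)
  7P = (8, 4)
  8P = (10, 0)
  ... (continuing to 16P)
  16P = O

ord(P) = 16


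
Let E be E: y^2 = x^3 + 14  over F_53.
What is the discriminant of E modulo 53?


4 a^3 + 27 b^2 = 4*0^3 + 27*14^2 = 0 + 5292 = 5292
Delta = -16 * (5292) = -84672
Delta mod 53 = 22

Delta = 22 (mod 53)


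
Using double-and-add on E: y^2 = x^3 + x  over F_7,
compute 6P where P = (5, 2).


k = 6 = 110_2 (binary, LSB first: 011)
Double-and-add from P = (5, 2):
  bit 0 = 0: acc unchanged = O
  bit 1 = 1: acc = O + (1, 4) = (1, 4)
  bit 2 = 1: acc = (1, 4) + (0, 0) = (1, 3)

6P = (1, 3)


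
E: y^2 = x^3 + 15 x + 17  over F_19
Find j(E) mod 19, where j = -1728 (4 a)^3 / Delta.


Delta = -16(4 a^3 + 27 b^2) mod 19 = 12
-1728 * (4 a)^3 = -1728 * (4*15)^3 mod 19 = 8
j = 8 * 12^(-1) mod 19 = 7

j = 7 (mod 19)


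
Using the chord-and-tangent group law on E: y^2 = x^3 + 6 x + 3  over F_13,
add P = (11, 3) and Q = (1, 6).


P != Q, so use the chord formula.
s = (y2 - y1) / (x2 - x1) = (3) / (3) mod 13 = 1
x3 = s^2 - x1 - x2 mod 13 = 1^2 - 11 - 1 = 2
y3 = s (x1 - x3) - y1 mod 13 = 1 * (11 - 2) - 3 = 6

P + Q = (2, 6)


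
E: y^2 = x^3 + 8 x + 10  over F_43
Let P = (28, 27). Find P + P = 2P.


Doubling: s = (3 x1^2 + a) / (2 y1)
s = (3*28^2 + 8) / (2*27) mod 43 = 23
x3 = s^2 - 2 x1 mod 43 = 23^2 - 2*28 = 0
y3 = s (x1 - x3) - y1 mod 43 = 23 * (28 - 0) - 27 = 15

2P = (0, 15)


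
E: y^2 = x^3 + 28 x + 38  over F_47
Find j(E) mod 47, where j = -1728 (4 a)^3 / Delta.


Delta = -16(4 a^3 + 27 b^2) mod 47 = 19
-1728 * (4 a)^3 = -1728 * (4*28)^3 mod 47 = 44
j = 44 * 19^(-1) mod 47 = 32

j = 32 (mod 47)


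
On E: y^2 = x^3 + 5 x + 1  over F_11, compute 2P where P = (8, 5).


Doubling: s = (3 x1^2 + a) / (2 y1)
s = (3*8^2 + 5) / (2*5) mod 11 = 1
x3 = s^2 - 2 x1 mod 11 = 1^2 - 2*8 = 7
y3 = s (x1 - x3) - y1 mod 11 = 1 * (8 - 7) - 5 = 7

2P = (7, 7)


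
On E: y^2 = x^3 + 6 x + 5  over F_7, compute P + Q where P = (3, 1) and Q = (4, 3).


P != Q, so use the chord formula.
s = (y2 - y1) / (x2 - x1) = (2) / (1) mod 7 = 2
x3 = s^2 - x1 - x2 mod 7 = 2^2 - 3 - 4 = 4
y3 = s (x1 - x3) - y1 mod 7 = 2 * (3 - 4) - 1 = 4

P + Q = (4, 4)


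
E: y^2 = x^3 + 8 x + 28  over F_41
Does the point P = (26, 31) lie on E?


Check whether y^2 = x^3 + 8 x + 28 (mod 41) for (x, y) = (26, 31).
LHS: y^2 = 31^2 mod 41 = 18
RHS: x^3 + 8 x + 28 = 26^3 + 8*26 + 28 mod 41 = 18
LHS = RHS

Yes, on the curve


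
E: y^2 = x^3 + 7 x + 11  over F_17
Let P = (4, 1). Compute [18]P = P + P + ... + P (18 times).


k = 18 = 10010_2 (binary, LSB first: 01001)
Double-and-add from P = (4, 1):
  bit 0 = 0: acc unchanged = O
  bit 1 = 1: acc = O + (13, 15) = (13, 15)
  bit 2 = 0: acc unchanged = (13, 15)
  bit 3 = 0: acc unchanged = (13, 15)
  bit 4 = 1: acc = (13, 15) + (3, 5) = (2, 13)

18P = (2, 13)


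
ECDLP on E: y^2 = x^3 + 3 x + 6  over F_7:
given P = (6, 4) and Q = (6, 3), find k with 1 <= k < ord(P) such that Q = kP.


Enumerate multiples of P until we hit Q = (6, 3):
  1P = (6, 4)
  2P = (3, 0)
  3P = (6, 3)
Match found at i = 3.

k = 3


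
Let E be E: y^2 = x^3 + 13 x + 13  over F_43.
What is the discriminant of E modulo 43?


4 a^3 + 27 b^2 = 4*13^3 + 27*13^2 = 8788 + 4563 = 13351
Delta = -16 * (13351) = -213616
Delta mod 43 = 8

Delta = 8 (mod 43)


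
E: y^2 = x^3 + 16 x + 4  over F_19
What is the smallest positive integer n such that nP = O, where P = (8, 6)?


Compute successive multiples of P until we hit O:
  1P = (8, 6)
  2P = (10, 10)
  3P = (5, 0)
  4P = (10, 9)
  5P = (8, 13)
  6P = O

ord(P) = 6


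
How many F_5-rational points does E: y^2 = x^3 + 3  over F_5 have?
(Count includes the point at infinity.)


For each x in F_5, count y with y^2 = x^3 + 0 x + 3 mod 5:
  x = 1: RHS = 4, y in [2, 3]  -> 2 point(s)
  x = 2: RHS = 1, y in [1, 4]  -> 2 point(s)
  x = 3: RHS = 0, y in [0]  -> 1 point(s)
Affine points: 5. Add the point at infinity: total = 6.

#E(F_5) = 6


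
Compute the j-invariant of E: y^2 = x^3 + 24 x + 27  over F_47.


Delta = -16(4 a^3 + 27 b^2) mod 47 = 11
-1728 * (4 a)^3 = -1728 * (4*24)^3 mod 47 = 41
j = 41 * 11^(-1) mod 47 = 8

j = 8 (mod 47)


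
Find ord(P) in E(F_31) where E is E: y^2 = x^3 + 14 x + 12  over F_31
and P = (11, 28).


Compute successive multiples of P until we hit O:
  1P = (11, 28)
  2P = (14, 21)
  3P = (8, 27)
  4P = (19, 21)
  5P = (10, 6)
  6P = (29, 10)
  7P = (23, 15)
  8P = (7, 9)
  ... (continuing to 41P)
  41P = O

ord(P) = 41


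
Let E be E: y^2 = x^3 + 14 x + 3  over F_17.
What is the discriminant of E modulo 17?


4 a^3 + 27 b^2 = 4*14^3 + 27*3^2 = 10976 + 243 = 11219
Delta = -16 * (11219) = -179504
Delta mod 17 = 16

Delta = 16 (mod 17)


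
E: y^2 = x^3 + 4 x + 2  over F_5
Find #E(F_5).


For each x in F_5, count y with y^2 = x^3 + 4 x + 2 mod 5:
  x = 3: RHS = 1, y in [1, 4]  -> 2 point(s)
Affine points: 2. Add the point at infinity: total = 3.

#E(F_5) = 3


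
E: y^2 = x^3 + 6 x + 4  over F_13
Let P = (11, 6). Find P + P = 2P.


Doubling: s = (3 x1^2 + a) / (2 y1)
s = (3*11^2 + 6) / (2*6) mod 13 = 8
x3 = s^2 - 2 x1 mod 13 = 8^2 - 2*11 = 3
y3 = s (x1 - x3) - y1 mod 13 = 8 * (11 - 3) - 6 = 6

2P = (3, 6)


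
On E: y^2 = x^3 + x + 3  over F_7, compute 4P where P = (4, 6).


k = 4 = 100_2 (binary, LSB first: 001)
Double-and-add from P = (4, 6):
  bit 0 = 0: acc unchanged = O
  bit 1 = 0: acc unchanged = O
  bit 2 = 1: acc = O + (6, 6) = (6, 6)

4P = (6, 6)


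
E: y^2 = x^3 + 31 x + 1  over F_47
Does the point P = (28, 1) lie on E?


Check whether y^2 = x^3 + 31 x + 1 (mod 47) for (x, y) = (28, 1).
LHS: y^2 = 1^2 mod 47 = 1
RHS: x^3 + 31 x + 1 = 28^3 + 31*28 + 1 mod 47 = 26
LHS != RHS

No, not on the curve


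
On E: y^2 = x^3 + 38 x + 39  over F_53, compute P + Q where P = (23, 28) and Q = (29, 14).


P != Q, so use the chord formula.
s = (y2 - y1) / (x2 - x1) = (39) / (6) mod 53 = 33
x3 = s^2 - x1 - x2 mod 53 = 33^2 - 23 - 29 = 30
y3 = s (x1 - x3) - y1 mod 53 = 33 * (23 - 30) - 28 = 6

P + Q = (30, 6)


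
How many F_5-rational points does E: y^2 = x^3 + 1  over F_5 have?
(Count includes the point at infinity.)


For each x in F_5, count y with y^2 = x^3 + 0 x + 1 mod 5:
  x = 0: RHS = 1, y in [1, 4]  -> 2 point(s)
  x = 2: RHS = 4, y in [2, 3]  -> 2 point(s)
  x = 4: RHS = 0, y in [0]  -> 1 point(s)
Affine points: 5. Add the point at infinity: total = 6.

#E(F_5) = 6


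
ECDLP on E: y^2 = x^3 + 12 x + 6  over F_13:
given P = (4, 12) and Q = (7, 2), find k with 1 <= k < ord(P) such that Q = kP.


Enumerate multiples of P until we hit Q = (7, 2):
  1P = (4, 12)
  2P = (8, 4)
  3P = (5, 3)
  4P = (7, 2)
Match found at i = 4.

k = 4


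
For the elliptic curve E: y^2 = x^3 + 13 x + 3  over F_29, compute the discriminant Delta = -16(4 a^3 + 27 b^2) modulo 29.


4 a^3 + 27 b^2 = 4*13^3 + 27*3^2 = 8788 + 243 = 9031
Delta = -16 * (9031) = -144496
Delta mod 29 = 11

Delta = 11 (mod 29)


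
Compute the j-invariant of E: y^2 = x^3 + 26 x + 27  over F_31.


Delta = -16(4 a^3 + 27 b^2) mod 31 = 3
-1728 * (4 a)^3 = -1728 * (4*26)^3 mod 31 = 15
j = 15 * 3^(-1) mod 31 = 5

j = 5 (mod 31)


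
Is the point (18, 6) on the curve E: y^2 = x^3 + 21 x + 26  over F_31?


Check whether y^2 = x^3 + 21 x + 26 (mod 31) for (x, y) = (18, 6).
LHS: y^2 = 6^2 mod 31 = 5
RHS: x^3 + 21 x + 26 = 18^3 + 21*18 + 26 mod 31 = 5
LHS = RHS

Yes, on the curve


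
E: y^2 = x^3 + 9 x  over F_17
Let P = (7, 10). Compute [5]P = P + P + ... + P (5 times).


k = 5 = 101_2 (binary, LSB first: 101)
Double-and-add from P = (7, 10):
  bit 0 = 1: acc = O + (7, 10) = (7, 10)
  bit 1 = 0: acc unchanged = (7, 10)
  bit 2 = 1: acc = (7, 10) + (13, 6) = (5, 0)

5P = (5, 0)


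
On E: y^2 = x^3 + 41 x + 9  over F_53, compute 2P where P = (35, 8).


Doubling: s = (3 x1^2 + a) / (2 y1)
s = (3*35^2 + 41) / (2*8) mod 53 = 7
x3 = s^2 - 2 x1 mod 53 = 7^2 - 2*35 = 32
y3 = s (x1 - x3) - y1 mod 53 = 7 * (35 - 32) - 8 = 13

2P = (32, 13)


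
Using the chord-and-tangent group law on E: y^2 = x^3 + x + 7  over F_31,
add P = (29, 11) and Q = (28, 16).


P != Q, so use the chord formula.
s = (y2 - y1) / (x2 - x1) = (5) / (30) mod 31 = 26
x3 = s^2 - x1 - x2 mod 31 = 26^2 - 29 - 28 = 30
y3 = s (x1 - x3) - y1 mod 31 = 26 * (29 - 30) - 11 = 25

P + Q = (30, 25)


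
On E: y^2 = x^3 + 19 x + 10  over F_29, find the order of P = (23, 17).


Compute successive multiples of P until we hit O:
  1P = (23, 17)
  2P = (18, 23)
  3P = (8, 23)
  4P = (26, 19)
  5P = (3, 6)
  6P = (7, 15)
  7P = (4, 18)
  8P = (11, 19)
  ... (continuing to 35P)
  35P = O

ord(P) = 35


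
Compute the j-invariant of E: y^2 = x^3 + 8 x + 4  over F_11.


Delta = -16(4 a^3 + 27 b^2) mod 11 = 8
-1728 * (4 a)^3 = -1728 * (4*8)^3 mod 11 = 1
j = 1 * 8^(-1) mod 11 = 7

j = 7 (mod 11)


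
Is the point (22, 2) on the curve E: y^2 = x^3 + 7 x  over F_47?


Check whether y^2 = x^3 + 7 x + 0 (mod 47) for (x, y) = (22, 2).
LHS: y^2 = 2^2 mod 47 = 4
RHS: x^3 + 7 x + 0 = 22^3 + 7*22 + 0 mod 47 = 39
LHS != RHS

No, not on the curve


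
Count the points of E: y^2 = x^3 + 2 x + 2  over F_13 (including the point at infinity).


For each x in F_13, count y with y^2 = x^3 + 2 x + 2 mod 13:
  x = 2: RHS = 1, y in [1, 12]  -> 2 point(s)
  x = 3: RHS = 9, y in [3, 10]  -> 2 point(s)
  x = 4: RHS = 9, y in [3, 10]  -> 2 point(s)
  x = 6: RHS = 9, y in [3, 10]  -> 2 point(s)
  x = 8: RHS = 10, y in [6, 7]  -> 2 point(s)
  x = 11: RHS = 3, y in [4, 9]  -> 2 point(s)
  x = 12: RHS = 12, y in [5, 8]  -> 2 point(s)
Affine points: 14. Add the point at infinity: total = 15.

#E(F_13) = 15


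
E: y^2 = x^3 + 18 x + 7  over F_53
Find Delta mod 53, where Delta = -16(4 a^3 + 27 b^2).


4 a^3 + 27 b^2 = 4*18^3 + 27*7^2 = 23328 + 1323 = 24651
Delta = -16 * (24651) = -394416
Delta mod 53 = 10

Delta = 10 (mod 53)


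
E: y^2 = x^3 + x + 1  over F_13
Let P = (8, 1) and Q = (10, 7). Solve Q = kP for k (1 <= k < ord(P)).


Enumerate multiples of P until we hit Q = (10, 7):
  1P = (8, 1)
  2P = (11, 2)
  3P = (10, 7)
Match found at i = 3.

k = 3


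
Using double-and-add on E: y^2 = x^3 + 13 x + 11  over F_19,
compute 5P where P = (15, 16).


k = 5 = 101_2 (binary, LSB first: 101)
Double-and-add from P = (15, 16):
  bit 0 = 1: acc = O + (15, 16) = (15, 16)
  bit 1 = 0: acc unchanged = (15, 16)
  bit 2 = 1: acc = (15, 16) + (6, 18) = (14, 7)

5P = (14, 7)


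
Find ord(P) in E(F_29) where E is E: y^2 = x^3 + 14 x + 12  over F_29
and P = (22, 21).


Compute successive multiples of P until we hit O:
  1P = (22, 21)
  2P = (15, 1)
  3P = (12, 20)
  4P = (4, 4)
  5P = (26, 1)
  6P = (6, 15)
  7P = (17, 28)
  8P = (14, 20)
  ... (continuing to 29P)
  29P = O

ord(P) = 29


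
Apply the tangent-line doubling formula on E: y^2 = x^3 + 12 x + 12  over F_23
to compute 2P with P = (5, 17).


Doubling: s = (3 x1^2 + a) / (2 y1)
s = (3*5^2 + 12) / (2*17) mod 23 = 10
x3 = s^2 - 2 x1 mod 23 = 10^2 - 2*5 = 21
y3 = s (x1 - x3) - y1 mod 23 = 10 * (5 - 21) - 17 = 7

2P = (21, 7)


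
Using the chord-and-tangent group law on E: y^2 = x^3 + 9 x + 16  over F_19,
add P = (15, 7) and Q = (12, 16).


P != Q, so use the chord formula.
s = (y2 - y1) / (x2 - x1) = (9) / (16) mod 19 = 16
x3 = s^2 - x1 - x2 mod 19 = 16^2 - 15 - 12 = 1
y3 = s (x1 - x3) - y1 mod 19 = 16 * (15 - 1) - 7 = 8

P + Q = (1, 8)


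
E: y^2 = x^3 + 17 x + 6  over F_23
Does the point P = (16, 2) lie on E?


Check whether y^2 = x^3 + 17 x + 6 (mod 23) for (x, y) = (16, 2).
LHS: y^2 = 2^2 mod 23 = 4
RHS: x^3 + 17 x + 6 = 16^3 + 17*16 + 6 mod 23 = 4
LHS = RHS

Yes, on the curve


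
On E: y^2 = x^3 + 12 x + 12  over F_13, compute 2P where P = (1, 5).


Doubling: s = (3 x1^2 + a) / (2 y1)
s = (3*1^2 + 12) / (2*5) mod 13 = 8
x3 = s^2 - 2 x1 mod 13 = 8^2 - 2*1 = 10
y3 = s (x1 - x3) - y1 mod 13 = 8 * (1 - 10) - 5 = 1

2P = (10, 1)


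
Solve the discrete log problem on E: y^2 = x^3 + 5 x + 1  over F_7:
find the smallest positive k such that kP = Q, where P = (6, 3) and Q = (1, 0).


Enumerate multiples of P until we hit Q = (1, 0):
  1P = (6, 3)
  2P = (3, 1)
  3P = (0, 1)
  4P = (5, 2)
  5P = (4, 6)
  6P = (1, 0)
Match found at i = 6.

k = 6


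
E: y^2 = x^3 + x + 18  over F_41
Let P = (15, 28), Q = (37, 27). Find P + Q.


P != Q, so use the chord formula.
s = (y2 - y1) / (x2 - x1) = (40) / (22) mod 41 = 13
x3 = s^2 - x1 - x2 mod 41 = 13^2 - 15 - 37 = 35
y3 = s (x1 - x3) - y1 mod 41 = 13 * (15 - 35) - 28 = 40

P + Q = (35, 40)


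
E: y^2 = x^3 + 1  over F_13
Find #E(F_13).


For each x in F_13, count y with y^2 = x^3 + 0 x + 1 mod 13:
  x = 0: RHS = 1, y in [1, 12]  -> 2 point(s)
  x = 2: RHS = 9, y in [3, 10]  -> 2 point(s)
  x = 4: RHS = 0, y in [0]  -> 1 point(s)
  x = 5: RHS = 9, y in [3, 10]  -> 2 point(s)
  x = 6: RHS = 9, y in [3, 10]  -> 2 point(s)
  x = 10: RHS = 0, y in [0]  -> 1 point(s)
  x = 12: RHS = 0, y in [0]  -> 1 point(s)
Affine points: 11. Add the point at infinity: total = 12.

#E(F_13) = 12


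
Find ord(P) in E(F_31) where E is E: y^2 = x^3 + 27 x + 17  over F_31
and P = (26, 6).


Compute successive multiples of P until we hit O:
  1P = (26, 6)
  2P = (28, 8)
  3P = (9, 11)
  4P = (14, 16)
  5P = (27, 0)
  6P = (14, 15)
  7P = (9, 20)
  8P = (28, 23)
  ... (continuing to 10P)
  10P = O

ord(P) = 10


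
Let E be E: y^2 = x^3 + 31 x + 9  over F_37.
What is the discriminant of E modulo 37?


4 a^3 + 27 b^2 = 4*31^3 + 27*9^2 = 119164 + 2187 = 121351
Delta = -16 * (121351) = -1941616
Delta mod 37 = 33

Delta = 33 (mod 37)


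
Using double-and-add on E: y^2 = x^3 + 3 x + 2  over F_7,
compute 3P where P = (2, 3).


k = 3 = 11_2 (binary, LSB first: 11)
Double-and-add from P = (2, 3):
  bit 0 = 1: acc = O + (2, 3) = (2, 3)
  bit 1 = 1: acc = (2, 3) + (4, 6) = (5, 3)

3P = (5, 3)


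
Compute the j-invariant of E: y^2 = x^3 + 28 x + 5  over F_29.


Delta = -16(4 a^3 + 27 b^2) mod 29 = 23
-1728 * (4 a)^3 = -1728 * (4*28)^3 mod 29 = 15
j = 15 * 23^(-1) mod 29 = 12

j = 12 (mod 29)


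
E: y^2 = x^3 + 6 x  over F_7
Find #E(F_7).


For each x in F_7, count y with y^2 = x^3 + 6 x + 0 mod 7:
  x = 0: RHS = 0, y in [0]  -> 1 point(s)
  x = 1: RHS = 0, y in [0]  -> 1 point(s)
  x = 4: RHS = 4, y in [2, 5]  -> 2 point(s)
  x = 5: RHS = 1, y in [1, 6]  -> 2 point(s)
  x = 6: RHS = 0, y in [0]  -> 1 point(s)
Affine points: 7. Add the point at infinity: total = 8.

#E(F_7) = 8


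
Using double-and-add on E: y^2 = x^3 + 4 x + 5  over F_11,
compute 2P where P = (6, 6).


k = 2 = 10_2 (binary, LSB first: 01)
Double-and-add from P = (6, 6):
  bit 0 = 0: acc unchanged = O
  bit 1 = 1: acc = O + (3, 0) = (3, 0)

2P = (3, 0)


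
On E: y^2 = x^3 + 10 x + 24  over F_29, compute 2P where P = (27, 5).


Doubling: s = (3 x1^2 + a) / (2 y1)
s = (3*27^2 + 10) / (2*5) mod 29 = 8
x3 = s^2 - 2 x1 mod 29 = 8^2 - 2*27 = 10
y3 = s (x1 - x3) - y1 mod 29 = 8 * (27 - 10) - 5 = 15

2P = (10, 15)


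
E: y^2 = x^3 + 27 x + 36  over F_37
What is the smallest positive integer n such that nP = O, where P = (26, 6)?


Compute successive multiples of P until we hit O:
  1P = (26, 6)
  2P = (33, 7)
  3P = (12, 33)
  4P = (35, 14)
  5P = (1, 8)
  6P = (9, 3)
  7P = (6, 28)
  8P = (31, 18)
  ... (continuing to 18P)
  18P = O

ord(P) = 18


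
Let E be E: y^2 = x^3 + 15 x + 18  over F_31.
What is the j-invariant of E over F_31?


Delta = -16(4 a^3 + 27 b^2) mod 31 = 5
-1728 * (4 a)^3 = -1728 * (4*15)^3 mod 31 = 29
j = 29 * 5^(-1) mod 31 = 12

j = 12 (mod 31)
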